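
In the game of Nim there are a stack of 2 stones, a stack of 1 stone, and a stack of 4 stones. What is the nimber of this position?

Nim-sum: 2 ^ 1 ^ 4 = 7.

7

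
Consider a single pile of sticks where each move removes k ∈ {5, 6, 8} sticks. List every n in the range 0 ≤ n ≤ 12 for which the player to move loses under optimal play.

0, 1, 2, 3, 4

Compute g(0), g(1), … for moves {5, 6, 8}:
k:     0  1  2  3  4  5  6  7  8  9 10 11 12
g(k):  0  0  0  0  0  1  1  1  1  1  2  2  2
The P-positions (g = 0) in 0..12 are 0, 1, 2, 3, 4.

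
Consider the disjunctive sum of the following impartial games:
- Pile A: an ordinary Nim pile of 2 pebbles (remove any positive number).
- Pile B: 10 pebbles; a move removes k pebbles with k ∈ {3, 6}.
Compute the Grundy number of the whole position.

Pile A is a plain Nim pile of size 2, so its Grundy value is 2.
Grundy values for pile B (subtraction set {3, 6}):
g(0) = mex{} = 0
g(1) = mex{} = 0
g(2) = mex{} = 0
g(3) = mex{0} = 1
g(4) = mex{0} = 1
g(5) = mex{0} = 1
g(6) = mex{0,1} = 2
g(7) = mex{0,1} = 2
g(8) = mex{0,1} = 2
g(9) = mex{1,2} = 0
g(10) = mex{1,2} = 0
So g(10) = 0.
By the Sprague-Grundy theorem, the Grundy value of a sum of independent games is the XOR of the component values.
Combined value = 2 ⊕ 0 = 2.

2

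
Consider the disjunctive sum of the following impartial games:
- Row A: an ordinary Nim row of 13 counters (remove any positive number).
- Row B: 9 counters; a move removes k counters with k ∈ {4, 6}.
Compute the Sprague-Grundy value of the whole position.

15

Row A is a plain Nim row of size 13, so its Grundy value is 13.
For row B, compute g(0), g(1), … with moves {4, 6}:
k:     0  1  2  3  4  5  6  7  8  9
g(k):  0  0  0  0  1  1  1  1  2  2
So g(9) = 2.
By the Sprague-Grundy theorem, the Grundy value of a sum of independent games is the XOR of the component values.
Combined value = 13 XOR 2 = 15.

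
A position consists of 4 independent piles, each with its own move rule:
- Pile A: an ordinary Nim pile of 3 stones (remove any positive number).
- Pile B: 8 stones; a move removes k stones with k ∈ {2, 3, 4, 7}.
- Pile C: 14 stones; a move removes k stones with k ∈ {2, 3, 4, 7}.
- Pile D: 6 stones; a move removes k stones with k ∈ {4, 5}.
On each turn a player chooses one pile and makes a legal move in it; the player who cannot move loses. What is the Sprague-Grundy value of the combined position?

Pile A is a plain Nim pile of size 3, so its Grundy value is 3.
For pile B, compute g(0), g(1), … with moves {2, 3, 4, 7}:
g(0) = mex{} = 0
g(1) = mex{} = 0
g(2) = mex{0} = 1
g(3) = mex{0} = 1
g(4) = mex{0,1} = 2
g(5) = mex{0,1} = 2
g(6) = mex{1,2} = 0
g(7) = mex{0,1,2} = 3
g(8) = mex{0,2} = 1
So g(8) = 1.
Grundy values for pile C (subtraction set {2, 3, 4, 7}):
k:     0  1  2  3  4  5  6  7  8  9 10 11 12 13 14
g(k):  0  0  1  1  2  2  0  3  1  4  2  0  0  1  1
So g(14) = 1.
Build the Grundy sequence for pile D with g(k) = mex{g(k−s) : s ∈ {4, 5}, s ≤ k}:
k:     0  1  2  3  4  5  6
g(k):  0  0  0  0  1  1  1
So g(6) = 1.
The value of a disjunctive sum is the nim-sum of the parts.
Combined value = 3 ⊕ 1 ⊕ 1 ⊕ 1 = 2.

2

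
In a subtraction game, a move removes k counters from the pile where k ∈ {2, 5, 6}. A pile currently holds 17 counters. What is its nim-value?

1

Build the Grundy sequence with g(k) = mex{g(k−s) : s ∈ {2, 5, 6}, s ≤ k}:
k:     0  1  2  3  4  5  6  7  8  9 10 11 12 13 14 15 16 17
g(k):  0  0  1  1  0  2  1  3  0  2  1  0  0  1  1  0  2  1
So g(17) = 1.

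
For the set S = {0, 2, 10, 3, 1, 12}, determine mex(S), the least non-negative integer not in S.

The values 0, 1, 2, 3 are all present; 4 is the first non-negative integer missing from the set.

4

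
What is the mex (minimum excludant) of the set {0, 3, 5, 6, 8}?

0 is in the set but 1 is not, so the mex is 1.

1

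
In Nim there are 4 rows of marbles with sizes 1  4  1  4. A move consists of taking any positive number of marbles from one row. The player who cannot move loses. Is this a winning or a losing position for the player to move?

Nim-sum: 1 XOR 4 XOR 1 XOR 4 = 0.
The nim-sum is 0, so this is a P-position: the player to move is in a losing position under optimal play.

Losing position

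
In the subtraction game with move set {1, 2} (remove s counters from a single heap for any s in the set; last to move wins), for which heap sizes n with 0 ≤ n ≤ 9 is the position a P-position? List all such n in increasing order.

Compute g(0), g(1), … for moves {1, 2}:
g(0) = mex{} = 0
g(1) = mex{0} = 1
g(2) = mex{0,1} = 2
g(3) = mex{1,2} = 0
g(4) = mex{0,2} = 1
g(5) = mex{0,1} = 2
g(6) = mex{1,2} = 0
g(7) = mex{0,2} = 1
g(8) = mex{0,1} = 2
g(9) = mex{1,2} = 0
The P-positions (g = 0) in 0..9 are 0, 3, 6, 9.

0, 3, 6, 9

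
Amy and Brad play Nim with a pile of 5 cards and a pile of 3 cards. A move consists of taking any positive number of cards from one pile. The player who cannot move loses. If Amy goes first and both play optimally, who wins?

Nim-sum: 5 ^ 3 = 6.
The nim-sum is 6 ≠ 0, so this is an N-position: the player to move can win; Amy has a winning move.

Amy wins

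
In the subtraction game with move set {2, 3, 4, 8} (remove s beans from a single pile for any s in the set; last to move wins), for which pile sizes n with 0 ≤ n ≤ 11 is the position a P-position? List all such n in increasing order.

0, 1, 6, 7

Build the Grundy sequence with g(k) = mex{g(k−s) : s ∈ {2, 3, 4, 8}, s ≤ k}:
g(0) = mex{} = 0
g(1) = mex{} = 0
g(2) = mex{0} = 1
g(3) = mex{0} = 1
g(4) = mex{0,1} = 2
g(5) = mex{0,1} = 2
g(6) = mex{1,2} = 0
g(7) = mex{1,2} = 0
g(8) = mex{0,2} = 1
g(9) = mex{0,2} = 1
g(10) = mex{0,1} = 2
g(11) = mex{0,1} = 2
The P-positions (g = 0) in 0..11 are 0, 1, 6, 7.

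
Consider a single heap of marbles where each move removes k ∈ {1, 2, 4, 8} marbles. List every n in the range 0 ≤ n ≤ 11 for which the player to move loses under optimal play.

0, 3, 6, 9

Build the Grundy sequence with g(k) = mex{g(k−s) : s ∈ {1, 2, 4, 8}, s ≤ k}:
g(0) = mex{} = 0
g(1) = mex{0} = 1
g(2) = mex{0,1} = 2
g(3) = mex{1,2} = 0
g(4) = mex{0,2} = 1
g(5) = mex{0,1} = 2
g(6) = mex{1,2} = 0
g(7) = mex{0,2} = 1
g(8) = mex{0,1} = 2
g(9) = mex{1,2} = 0
g(10) = mex{0,2} = 1
g(11) = mex{0,1} = 2
The P-positions (g = 0) in 0..11 are 0, 3, 6, 9.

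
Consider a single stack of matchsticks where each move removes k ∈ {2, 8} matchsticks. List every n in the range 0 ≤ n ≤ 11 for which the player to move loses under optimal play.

0, 1, 4, 5, 10, 11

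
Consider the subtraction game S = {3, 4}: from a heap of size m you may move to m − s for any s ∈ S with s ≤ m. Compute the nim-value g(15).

0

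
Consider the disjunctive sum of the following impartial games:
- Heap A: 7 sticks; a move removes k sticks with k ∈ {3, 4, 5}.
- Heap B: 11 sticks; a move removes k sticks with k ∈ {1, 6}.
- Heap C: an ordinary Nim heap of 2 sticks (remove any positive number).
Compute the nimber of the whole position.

For heap A, compute g(0), g(1), … with moves {3, 4, 5}:
k:     0  1  2  3  4  5  6  7
g(k):  0  0  0  1  1  1  2  2
So g(7) = 2.
For heap B, compute g(0), g(1), … with moves {1, 6}:
k:     0  1  2  3  4  5  6  7  8  9 10 11
g(k):  0  1  0  1  0  1  2  0  1  0  1  0
So g(11) = 0.
Heap C is a plain Nim heap of size 2, so its Grundy value is 2.
The value of a disjunctive sum is the nim-sum of the parts.
Combined value = 2 XOR 0 XOR 2 = 0.

0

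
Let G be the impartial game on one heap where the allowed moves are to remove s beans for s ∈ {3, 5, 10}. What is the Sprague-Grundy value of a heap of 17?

0

Build the Grundy sequence with g(k) = mex{g(k−s) : s ∈ {3, 5, 10}, s ≤ k}:
k:     0  1  2  3  4  5  6  7  8  9 10 11 12 13 14 15 16 17
g(k):  0  0  0  1  1  1  2  2  0  0  3  1  1  2  2  0  0  0
So g(17) = 0.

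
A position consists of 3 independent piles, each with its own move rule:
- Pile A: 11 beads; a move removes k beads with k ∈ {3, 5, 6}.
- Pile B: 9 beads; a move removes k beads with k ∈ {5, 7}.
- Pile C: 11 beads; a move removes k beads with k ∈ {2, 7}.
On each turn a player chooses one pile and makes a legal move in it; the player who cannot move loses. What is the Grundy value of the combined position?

0

Grundy values for pile A (subtraction set {3, 5, 6}):
k:     0  1  2  3  4  5  6  7  8  9 10 11
g(k):  0  0  0  1  1  1  2  2  2  0  0  0
So g(11) = 0.
Build the Grundy sequence for pile B with g(k) = mex{g(k−s) : s ∈ {5, 7}, s ≤ k}:
k:     0  1  2  3  4  5  6  7  8  9
g(k):  0  0  0  0  0  1  1  1  1  1
So g(9) = 1.
Grundy values for pile C (subtraction set {2, 7}):
g(0) = mex{} = 0
g(1) = mex{} = 0
g(2) = mex{0} = 1
g(3) = mex{0} = 1
g(4) = mex{1} = 0
g(5) = mex{1} = 0
g(6) = mex{0} = 1
g(7) = mex{0} = 1
g(8) = mex{0,1} = 2
g(9) = mex{1} = 0
g(10) = mex{1,2} = 0
g(11) = mex{0} = 1
So g(11) = 1.
The value of a disjunctive sum is the nim-sum of the parts.
Combined value = 0 ⊕ 1 ⊕ 1 = 0.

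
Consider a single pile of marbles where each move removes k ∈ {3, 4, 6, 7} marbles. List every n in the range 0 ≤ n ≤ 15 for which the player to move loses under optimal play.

0, 1, 2, 10, 11, 12

Build the Grundy sequence with g(k) = mex{g(k−s) : s ∈ {3, 4, 6, 7}, s ≤ k}:
k:     0  1  2  3  4  5  6  7  8  9 10 11 12 13 14 15
g(k):  0  0  0  1  1  1  2  2  2  3  0  0  0  1  1  1
The P-positions (g = 0) in 0..15 are 0, 1, 2, 10, 11, 12.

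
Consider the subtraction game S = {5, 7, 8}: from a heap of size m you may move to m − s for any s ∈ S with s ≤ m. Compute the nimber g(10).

Compute g(0), g(1), … for moves {5, 7, 8}:
k:     0  1  2  3  4  5  6  7  8  9 10
g(k):  0  0  0  0  0  1  1  1  1  1  2
So g(10) = 2.

2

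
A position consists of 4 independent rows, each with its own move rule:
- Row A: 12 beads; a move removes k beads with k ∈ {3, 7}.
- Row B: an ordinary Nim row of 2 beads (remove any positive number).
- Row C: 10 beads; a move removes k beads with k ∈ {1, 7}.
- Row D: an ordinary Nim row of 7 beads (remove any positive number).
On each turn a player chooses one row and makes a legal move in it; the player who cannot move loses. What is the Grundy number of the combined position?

5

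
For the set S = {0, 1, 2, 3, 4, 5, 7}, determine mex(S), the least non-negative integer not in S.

6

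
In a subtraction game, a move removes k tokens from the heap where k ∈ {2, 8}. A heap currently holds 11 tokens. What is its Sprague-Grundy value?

0

Build the Grundy sequence with g(k) = mex{g(k−s) : s ∈ {2, 8}, s ≤ k}:
g(0) = mex{} = 0
g(1) = mex{} = 0
g(2) = mex{0} = 1
g(3) = mex{0} = 1
g(4) = mex{1} = 0
g(5) = mex{1} = 0
g(6) = mex{0} = 1
g(7) = mex{0} = 1
g(8) = mex{0,1} = 2
g(9) = mex{0,1} = 2
g(10) = mex{1,2} = 0
g(11) = mex{1,2} = 0
So g(11) = 0.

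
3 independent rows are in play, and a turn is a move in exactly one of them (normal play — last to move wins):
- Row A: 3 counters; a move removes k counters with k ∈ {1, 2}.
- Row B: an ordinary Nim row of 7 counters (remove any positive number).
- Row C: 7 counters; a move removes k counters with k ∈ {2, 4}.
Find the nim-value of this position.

7

Build the Grundy sequence for row A with g(k) = mex{g(k−s) : s ∈ {1, 2}, s ≤ k}:
k:     0  1  2  3
g(k):  0  1  2  0
So g(3) = 0.
Row B is a plain Nim row of size 7, so its Grundy value is 7.
Build the Grundy sequence for row C with g(k) = mex{g(k−s) : s ∈ {2, 4}, s ≤ k}:
k:     0  1  2  3  4  5  6  7
g(k):  0  0  1  1  2  2  0  0
So g(7) = 0.
By the Sprague-Grundy theorem, the Grundy value of a sum of independent games is the XOR of the component values.
Combined value = 0 XOR 7 XOR 0 = 7.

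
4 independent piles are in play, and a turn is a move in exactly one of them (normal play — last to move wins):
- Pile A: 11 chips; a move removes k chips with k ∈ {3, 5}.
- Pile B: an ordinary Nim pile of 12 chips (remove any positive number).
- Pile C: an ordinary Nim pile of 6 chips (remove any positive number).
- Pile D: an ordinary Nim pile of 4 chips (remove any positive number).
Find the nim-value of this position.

15

For pile A, compute g(0), g(1), … with moves {3, 5}:
g(0) = mex{} = 0
g(1) = mex{} = 0
g(2) = mex{} = 0
g(3) = mex{0} = 1
g(4) = mex{0} = 1
g(5) = mex{0} = 1
g(6) = mex{0,1} = 2
g(7) = mex{0,1} = 2
g(8) = mex{1} = 0
g(9) = mex{1,2} = 0
g(10) = mex{1,2} = 0
g(11) = mex{0,2} = 1
So g(11) = 1.
Pile B is a plain Nim pile of size 12, so its Grundy value is 12.
Pile C is a plain Nim pile of size 6, so its Grundy value is 6.
Pile D is a plain Nim pile of size 4, so its Grundy value is 4.
By the Sprague-Grundy theorem, the Grundy value of a sum of independent games is the XOR of the component values.
Combined value = 1 XOR 12 XOR 6 XOR 4 = 15.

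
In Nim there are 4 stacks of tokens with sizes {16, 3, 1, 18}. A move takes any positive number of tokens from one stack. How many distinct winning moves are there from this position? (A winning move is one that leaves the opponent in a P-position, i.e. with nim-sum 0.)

Write each in binary and XOR column by column:
  10000  (16)
  00011  (3)
  00001  (1)
  10010  (18)
  -----
  00000  (0)
The nim-sum is already 0, so every move leaves a nonzero nim-sum — there are no winning moves.

0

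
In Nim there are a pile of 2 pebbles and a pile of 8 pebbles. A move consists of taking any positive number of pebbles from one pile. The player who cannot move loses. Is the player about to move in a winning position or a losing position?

Winning position

Write each in binary and XOR column by column:
  0010  (2)
  1000  (8)
  ----
  1010  (10)
The nim-sum is 10 ≠ 0, so this is an N-position: the player to move can win.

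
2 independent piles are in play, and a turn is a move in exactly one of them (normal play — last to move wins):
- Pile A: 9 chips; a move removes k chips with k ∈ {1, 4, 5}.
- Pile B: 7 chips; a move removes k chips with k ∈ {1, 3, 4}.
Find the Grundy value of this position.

For pile A, compute g(0), g(1), … with moves {1, 4, 5}:
g(0) = mex{} = 0
g(1) = mex{0} = 1
g(2) = mex{1} = 0
g(3) = mex{0} = 1
g(4) = mex{0,1} = 2
g(5) = mex{0,1,2} = 3
g(6) = mex{0,1,3} = 2
g(7) = mex{0,1,2} = 3
g(8) = mex{1,2,3} = 0
g(9) = mex{0,2,3} = 1
So g(9) = 1.
Build the Grundy sequence for pile B with g(k) = mex{g(k−s) : s ∈ {1, 3, 4}, s ≤ k}:
g(0) = mex{} = 0
g(1) = mex{0} = 1
g(2) = mex{1} = 0
g(3) = mex{0} = 1
g(4) = mex{0,1} = 2
g(5) = mex{0,1,2} = 3
g(6) = mex{0,1,3} = 2
g(7) = mex{1,2} = 0
So g(7) = 0.
The value of a disjunctive sum is the nim-sum of the parts.
Combined value = 1 XOR 0 = 1.

1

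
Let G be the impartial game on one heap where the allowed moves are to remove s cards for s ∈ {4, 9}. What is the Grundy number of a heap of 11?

Compute g(0), g(1), … for moves {4, 9}:
g(0) = mex{} = 0
g(1) = mex{} = 0
g(2) = mex{} = 0
g(3) = mex{} = 0
g(4) = mex{0} = 1
g(5) = mex{0} = 1
g(6) = mex{0} = 1
g(7) = mex{0} = 1
g(8) = mex{1} = 0
g(9) = mex{0,1} = 2
g(10) = mex{0,1} = 2
g(11) = mex{0,1} = 2
So g(11) = 2.

2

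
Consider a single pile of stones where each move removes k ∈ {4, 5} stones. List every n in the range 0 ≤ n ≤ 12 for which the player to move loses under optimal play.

Build the Grundy sequence with g(k) = mex{g(k−s) : s ∈ {4, 5}, s ≤ k}:
g(0) = mex{} = 0
g(1) = mex{} = 0
g(2) = mex{} = 0
g(3) = mex{} = 0
g(4) = mex{0} = 1
g(5) = mex{0} = 1
g(6) = mex{0} = 1
g(7) = mex{0} = 1
g(8) = mex{0,1} = 2
g(9) = mex{1} = 0
g(10) = mex{1} = 0
g(11) = mex{1} = 0
g(12) = mex{1,2} = 0
The P-positions (g = 0) in 0..12 are 0, 1, 2, 3, 9, 10, 11, 12.

0, 1, 2, 3, 9, 10, 11, 12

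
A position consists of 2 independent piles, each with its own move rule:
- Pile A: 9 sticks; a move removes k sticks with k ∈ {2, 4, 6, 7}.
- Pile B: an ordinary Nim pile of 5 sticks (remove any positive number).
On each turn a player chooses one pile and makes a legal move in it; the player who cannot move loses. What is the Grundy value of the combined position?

Build the Grundy sequence for pile A with g(k) = mex{g(k−s) : s ∈ {2, 4, 6, 7}, s ≤ k}:
k:     0  1  2  3  4  5  6  7  8  9
g(k):  0  0  1  1  2  2  3  3  4  0
So g(9) = 0.
Pile B is a plain Nim pile of size 5, so its Grundy value is 5.
The value of a disjunctive sum is the nim-sum of the parts.
Combined value = 0 XOR 5 = 5.

5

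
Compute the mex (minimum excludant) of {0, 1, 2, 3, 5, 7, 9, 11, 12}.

4

The values 0, 1, 2, 3 are all present; 4 is the first non-negative integer missing from the set.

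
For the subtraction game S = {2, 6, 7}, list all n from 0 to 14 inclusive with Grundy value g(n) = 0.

0, 1, 4, 5, 9, 13, 14

Compute g(0), g(1), … for moves {2, 6, 7}:
g(0) = mex{} = 0
g(1) = mex{} = 0
g(2) = mex{0} = 1
g(3) = mex{0} = 1
g(4) = mex{1} = 0
g(5) = mex{1} = 0
g(6) = mex{0} = 1
g(7) = mex{0} = 1
g(8) = mex{0,1} = 2
g(9) = mex{1} = 0
g(10) = mex{0,1,2} = 3
g(11) = mex{0} = 1
g(12) = mex{0,1,3} = 2
g(13) = mex{1} = 0
g(14) = mex{1,2} = 0
The P-positions (g = 0) in 0..14 are 0, 1, 4, 5, 9, 13, 14.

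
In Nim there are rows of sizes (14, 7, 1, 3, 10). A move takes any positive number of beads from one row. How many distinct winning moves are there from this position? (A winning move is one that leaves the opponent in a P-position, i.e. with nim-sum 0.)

3

Nim-sum: 14 ^ 7 ^ 1 ^ 3 ^ 10 = 1.
The overall nim-sum is X = 1. A row of size p has a winning move iff p XOR X < p (reduce it to p XOR X).
  14: 14 XOR 1 = 15 ≥ 14 — no move.
  7: 7 XOR 1 = 6 < 7 — winning move (to 6).
  1: 1 XOR 1 = 0 < 1 — winning move (to 0).
  3: 3 XOR 1 = 2 < 3 — winning move (to 2).
  10: 10 XOR 1 = 11 ≥ 10 — no move.
That gives 3 winning moves.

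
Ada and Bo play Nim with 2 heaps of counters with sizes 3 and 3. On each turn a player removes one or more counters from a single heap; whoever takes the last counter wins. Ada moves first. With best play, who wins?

Bo wins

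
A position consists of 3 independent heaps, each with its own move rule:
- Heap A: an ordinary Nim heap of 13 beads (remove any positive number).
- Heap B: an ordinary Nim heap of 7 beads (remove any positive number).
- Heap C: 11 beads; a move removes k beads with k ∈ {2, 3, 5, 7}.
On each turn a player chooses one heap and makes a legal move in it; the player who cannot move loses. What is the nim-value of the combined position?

Heap A is a plain Nim heap of size 13, so its Grundy value is 13.
Heap B is a plain Nim heap of size 7, so its Grundy value is 7.
For heap C, compute g(0), g(1), … with moves {2, 3, 5, 7}:
k:     0  1  2  3  4  5  6  7  8  9 10 11
g(k):  0  0  1  1  2  2  3  3  4  0  0  1
So g(11) = 1.
The value of a disjunctive sum is the nim-sum of the parts.
Combined value = 13 XOR 7 XOR 1 = 11.

11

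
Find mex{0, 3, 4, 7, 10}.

1

0 is in the set but 1 is not, so the mex is 1.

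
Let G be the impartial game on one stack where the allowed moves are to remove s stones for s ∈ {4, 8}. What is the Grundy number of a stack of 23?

Build the Grundy sequence with g(k) = mex{g(k−s) : s ∈ {4, 8}, s ≤ k}:
k:     0  1  2  3  4  5  6  7  8  9 10 11 12 13 14 15 16 17 18 19 20 21 22 23
g(k):  0  0  0  0  1  1  1  1  2  2  2  2  0  0  0  0  1  1  1  1  2  2  2  2
So g(23) = 2.

2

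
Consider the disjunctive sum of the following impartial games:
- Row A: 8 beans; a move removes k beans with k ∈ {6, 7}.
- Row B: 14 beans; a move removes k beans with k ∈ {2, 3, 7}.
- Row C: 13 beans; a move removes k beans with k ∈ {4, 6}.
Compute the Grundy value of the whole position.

3

Build the Grundy sequence for row A with g(k) = mex{g(k−s) : s ∈ {6, 7}, s ≤ k}:
g(0) = mex{} = 0
g(1) = mex{} = 0
g(2) = mex{} = 0
g(3) = mex{} = 0
g(4) = mex{} = 0
g(5) = mex{} = 0
g(6) = mex{0} = 1
g(7) = mex{0} = 1
g(8) = mex{0} = 1
So g(8) = 1.
Build the Grundy sequence for row B with g(k) = mex{g(k−s) : s ∈ {2, 3, 7}, s ≤ k}:
g(0) = mex{} = 0
g(1) = mex{} = 0
g(2) = mex{0} = 1
g(3) = mex{0} = 1
g(4) = mex{0,1} = 2
g(5) = mex{1} = 0
g(6) = mex{1,2} = 0
g(7) = mex{0,2} = 1
g(8) = mex{0} = 1
g(9) = mex{0,1} = 2
g(10) = mex{1} = 0
g(11) = mex{1,2} = 0
g(12) = mex{0,2} = 1
g(13) = mex{0} = 1
g(14) = mex{0,1} = 2
So g(14) = 2.
For row C, compute g(0), g(1), … with moves {4, 6}:
g(0) = mex{} = 0
g(1) = mex{} = 0
g(2) = mex{} = 0
g(3) = mex{} = 0
g(4) = mex{0} = 1
g(5) = mex{0} = 1
g(6) = mex{0} = 1
g(7) = mex{0} = 1
g(8) = mex{0,1} = 2
g(9) = mex{0,1} = 2
g(10) = mex{1} = 0
g(11) = mex{1} = 0
g(12) = mex{1,2} = 0
g(13) = mex{1,2} = 0
So g(13) = 0.
By the Sprague-Grundy theorem, the Grundy value of a sum of independent games is the XOR of the component values.
Combined value = 1 ⊕ 2 ⊕ 0 = 3.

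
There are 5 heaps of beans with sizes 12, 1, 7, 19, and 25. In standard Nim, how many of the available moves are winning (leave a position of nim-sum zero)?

Nim-sum: 12 ⊕ 1 ⊕ 7 ⊕ 19 ⊕ 25 = 0.
The nim-sum is already 0, so every move leaves a nonzero nim-sum — there are no winning moves.

0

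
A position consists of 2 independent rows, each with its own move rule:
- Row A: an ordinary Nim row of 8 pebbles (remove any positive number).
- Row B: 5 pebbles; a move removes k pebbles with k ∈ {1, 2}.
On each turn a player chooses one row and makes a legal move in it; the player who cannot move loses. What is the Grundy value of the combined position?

10

Row A is a plain Nim row of size 8, so its Grundy value is 8.
Grundy values for row B (subtraction set {1, 2}):
g(0) = mex{} = 0
g(1) = mex{0} = 1
g(2) = mex{0,1} = 2
g(3) = mex{1,2} = 0
g(4) = mex{0,2} = 1
g(5) = mex{0,1} = 2
So g(5) = 2.
By the Sprague-Grundy theorem, the Grundy value of a sum of independent games is the XOR of the component values.
Combined value = 8 XOR 2 = 10.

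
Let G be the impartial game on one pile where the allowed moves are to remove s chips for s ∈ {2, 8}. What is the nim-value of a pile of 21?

Compute g(0), g(1), … for moves {2, 8}:
k:     0  1  2  3  4  5  6  7  8  9 10 11 12 13 14 15 16 17 18 19 20 21
g(k):  0  0  1  1  0  0  1  1  2  2  0  0  1  1  0  0  1  1  2  2  0  0
So g(21) = 0.

0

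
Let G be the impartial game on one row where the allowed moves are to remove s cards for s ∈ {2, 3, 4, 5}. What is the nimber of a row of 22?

Compute g(0), g(1), … for moves {2, 3, 4, 5}:
k:     0  1  2  3  4  5  6  7  8  9 10 11 12 13 14 15 16 17 18 19 20 21 22
g(k):  0  0  1  1  2  2  3  0  0  1  1  2  2  3  0  0  1  1  2  2  3  0  0
So g(22) = 0.

0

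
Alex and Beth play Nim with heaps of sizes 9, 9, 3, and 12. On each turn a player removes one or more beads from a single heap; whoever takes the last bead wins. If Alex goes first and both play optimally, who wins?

Alex wins

Nim-sum: 9 XOR 9 XOR 3 XOR 12 = 15.
The nim-sum is 15 ≠ 0, so this is an N-position: the player to move can win; Alex has a winning move.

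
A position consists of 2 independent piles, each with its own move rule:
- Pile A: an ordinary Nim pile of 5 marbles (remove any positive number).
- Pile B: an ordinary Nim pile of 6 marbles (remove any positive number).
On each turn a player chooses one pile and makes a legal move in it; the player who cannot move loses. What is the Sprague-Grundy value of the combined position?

3

Pile A is a plain Nim pile of size 5, so its Grundy value is 5.
Pile B is a plain Nim pile of size 6, so its Grundy value is 6.
The value of a disjunctive sum is the nim-sum of the parts.
Combined value = 5 ⊕ 6 = 3.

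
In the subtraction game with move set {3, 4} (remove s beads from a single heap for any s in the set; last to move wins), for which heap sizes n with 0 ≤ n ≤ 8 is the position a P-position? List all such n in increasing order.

0, 1, 2, 7, 8

Compute g(0), g(1), … for moves {3, 4}:
g(0) = mex{} = 0
g(1) = mex{} = 0
g(2) = mex{} = 0
g(3) = mex{0} = 1
g(4) = mex{0} = 1
g(5) = mex{0} = 1
g(6) = mex{0,1} = 2
g(7) = mex{1} = 0
g(8) = mex{1} = 0
The P-positions (g = 0) in 0..8 are 0, 1, 2, 7, 8.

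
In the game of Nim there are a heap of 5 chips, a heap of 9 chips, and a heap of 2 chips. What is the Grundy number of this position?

Compute the nim-sum pairwise:
5 ^ 9 = 12
12 ^ 2 = 14

14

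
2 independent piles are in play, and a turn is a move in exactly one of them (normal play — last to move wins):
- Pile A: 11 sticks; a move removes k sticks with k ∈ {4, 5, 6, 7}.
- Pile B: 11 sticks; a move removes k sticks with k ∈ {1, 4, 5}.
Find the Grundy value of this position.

1

Grundy values for pile A (subtraction set {4, 5, 6, 7}):
g(0) = mex{} = 0
g(1) = mex{} = 0
g(2) = mex{} = 0
g(3) = mex{} = 0
g(4) = mex{0} = 1
g(5) = mex{0} = 1
g(6) = mex{0} = 1
g(7) = mex{0} = 1
g(8) = mex{0,1} = 2
g(9) = mex{0,1} = 2
g(10) = mex{0,1} = 2
g(11) = mex{1} = 0
So g(11) = 0.
Grundy values for pile B (subtraction set {1, 4, 5}):
k:     0  1  2  3  4  5  6  7  8  9 10 11
g(k):  0  1  0  1  2  3  2  3  0  1  0  1
So g(11) = 1.
By the Sprague-Grundy theorem, the Grundy value of a sum of independent games is the XOR of the component values.
Combined value = 0 ⊕ 1 = 1.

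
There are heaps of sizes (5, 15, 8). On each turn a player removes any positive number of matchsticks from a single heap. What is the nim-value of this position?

Bitwise XOR of the heap sizes:
  0101  (5)
  1111  (15)
  1000  (8)
  ----
  0010  (2)

2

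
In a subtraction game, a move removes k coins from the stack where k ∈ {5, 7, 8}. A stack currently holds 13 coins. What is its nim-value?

0

Grundy values for subtraction set {5, 7, 8}:
k:     0  1  2  3  4  5  6  7  8  9 10 11 12 13
g(k):  0  0  0  0  0  1  1  1  1  1  2  2  2  0
So g(13) = 0.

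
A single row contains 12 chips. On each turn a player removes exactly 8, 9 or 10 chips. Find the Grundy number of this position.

Build the Grundy sequence with g(k) = mex{g(k−s) : s ∈ {8, 9, 10}, s ≤ k}:
g(0) = mex{} = 0
g(1) = mex{} = 0
g(2) = mex{} = 0
g(3) = mex{} = 0
g(4) = mex{} = 0
g(5) = mex{} = 0
g(6) = mex{} = 0
g(7) = mex{} = 0
g(8) = mex{0} = 1
g(9) = mex{0} = 1
g(10) = mex{0} = 1
g(11) = mex{0} = 1
g(12) = mex{0} = 1
So g(12) = 1.

1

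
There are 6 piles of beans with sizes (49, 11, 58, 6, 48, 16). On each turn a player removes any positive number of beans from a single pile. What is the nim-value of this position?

38

In binary:
  110001  (49)
  001011  (11)
  111010  (58)
  000110  (6)
  110000  (48)
  010000  (16)
  ------
  100110  (38)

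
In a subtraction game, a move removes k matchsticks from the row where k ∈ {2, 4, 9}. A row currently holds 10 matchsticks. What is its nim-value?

2

Compute g(0), g(1), … for moves {2, 4, 9}:
g(0) = mex{} = 0
g(1) = mex{} = 0
g(2) = mex{0} = 1
g(3) = mex{0} = 1
g(4) = mex{0,1} = 2
g(5) = mex{0,1} = 2
g(6) = mex{1,2} = 0
g(7) = mex{1,2} = 0
g(8) = mex{0,2} = 1
g(9) = mex{0,2} = 1
g(10) = mex{0,1} = 2
So g(10) = 2.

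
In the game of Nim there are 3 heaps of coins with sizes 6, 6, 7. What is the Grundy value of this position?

7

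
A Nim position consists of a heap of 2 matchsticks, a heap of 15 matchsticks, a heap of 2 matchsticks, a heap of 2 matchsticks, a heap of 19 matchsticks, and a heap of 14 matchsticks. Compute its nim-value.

16

Bitwise XOR of the heap sizes:
  00010  (2)
  01111  (15)
  00010  (2)
  00010  (2)
  10011  (19)
  01110  (14)
  -----
  10000  (16)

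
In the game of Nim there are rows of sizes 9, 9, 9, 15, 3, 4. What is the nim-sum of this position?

1

Bitwise XOR of the heap sizes:
  1001  (9)
  1001  (9)
  1001  (9)
  1111  (15)
  0011  (3)
  0100  (4)
  ----
  0001  (1)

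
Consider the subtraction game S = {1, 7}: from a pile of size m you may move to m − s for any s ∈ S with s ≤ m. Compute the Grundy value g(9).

1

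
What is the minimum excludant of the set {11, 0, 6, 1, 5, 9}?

The values 0, 1 are all present; 2 is the first non-negative integer missing from the set.

2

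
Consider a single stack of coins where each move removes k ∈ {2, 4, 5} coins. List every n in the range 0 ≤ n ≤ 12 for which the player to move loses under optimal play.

Build the Grundy sequence with g(k) = mex{g(k−s) : s ∈ {2, 4, 5}, s ≤ k}:
g(0) = mex{} = 0
g(1) = mex{} = 0
g(2) = mex{0} = 1
g(3) = mex{0} = 1
g(4) = mex{0,1} = 2
g(5) = mex{0,1} = 2
g(6) = mex{0,1,2} = 3
g(7) = mex{1,2} = 0
g(8) = mex{1,2,3} = 0
g(9) = mex{0,2} = 1
g(10) = mex{0,2,3} = 1
g(11) = mex{0,1,3} = 2
g(12) = mex{0,1} = 2
The P-positions (g = 0) in 0..12 are 0, 1, 7, 8.

0, 1, 7, 8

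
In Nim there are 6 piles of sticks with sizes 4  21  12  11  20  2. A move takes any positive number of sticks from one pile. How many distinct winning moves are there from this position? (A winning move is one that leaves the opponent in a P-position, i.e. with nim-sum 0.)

0

Compute the nim-sum pairwise:
4 XOR 21 = 17
17 XOR 12 = 29
29 XOR 11 = 22
22 XOR 20 = 2
2 XOR 2 = 0
The nim-sum is already 0, so every move leaves a nonzero nim-sum — there are no winning moves.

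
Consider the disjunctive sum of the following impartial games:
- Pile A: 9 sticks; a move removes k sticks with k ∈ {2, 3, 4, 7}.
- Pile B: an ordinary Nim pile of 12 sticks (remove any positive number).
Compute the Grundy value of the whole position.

8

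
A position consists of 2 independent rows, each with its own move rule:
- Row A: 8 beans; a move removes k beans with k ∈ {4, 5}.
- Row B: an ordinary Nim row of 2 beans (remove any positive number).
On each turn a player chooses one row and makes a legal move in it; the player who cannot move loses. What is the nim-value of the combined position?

0

Grundy values for row A (subtraction set {4, 5}):
k:     0  1  2  3  4  5  6  7  8
g(k):  0  0  0  0  1  1  1  1  2
So g(8) = 2.
Row B is a plain Nim row of size 2, so its Grundy value is 2.
The value of a disjunctive sum is the nim-sum of the parts.
Combined value = 2 ⊕ 2 = 0.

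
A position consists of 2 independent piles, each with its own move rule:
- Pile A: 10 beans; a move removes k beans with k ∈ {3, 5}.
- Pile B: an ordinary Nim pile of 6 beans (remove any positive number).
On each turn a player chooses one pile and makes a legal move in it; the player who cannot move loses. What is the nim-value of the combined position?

Build the Grundy sequence for pile A with g(k) = mex{g(k−s) : s ∈ {3, 5}, s ≤ k}:
g(0) = mex{} = 0
g(1) = mex{} = 0
g(2) = mex{} = 0
g(3) = mex{0} = 1
g(4) = mex{0} = 1
g(5) = mex{0} = 1
g(6) = mex{0,1} = 2
g(7) = mex{0,1} = 2
g(8) = mex{1} = 0
g(9) = mex{1,2} = 0
g(10) = mex{1,2} = 0
So g(10) = 0.
Pile B is a plain Nim pile of size 6, so its Grundy value is 6.
The value of a disjunctive sum is the nim-sum of the parts.
Combined value = 0 XOR 6 = 6.

6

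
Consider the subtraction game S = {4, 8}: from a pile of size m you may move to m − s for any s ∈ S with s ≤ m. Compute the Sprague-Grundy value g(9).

2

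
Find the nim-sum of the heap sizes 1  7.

Compute the nim-sum pairwise:
1 ⊕ 7 = 6

6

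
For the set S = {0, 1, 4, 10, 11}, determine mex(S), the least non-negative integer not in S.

2

The values 0, 1 are all present; 2 is the first non-negative integer missing from the set.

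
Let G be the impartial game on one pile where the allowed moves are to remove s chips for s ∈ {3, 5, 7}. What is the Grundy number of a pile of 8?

Compute g(0), g(1), … for moves {3, 5, 7}:
k:     0  1  2  3  4  5  6  7  8
g(k):  0  0  0  1  1  1  2  2  2
So g(8) = 2.

2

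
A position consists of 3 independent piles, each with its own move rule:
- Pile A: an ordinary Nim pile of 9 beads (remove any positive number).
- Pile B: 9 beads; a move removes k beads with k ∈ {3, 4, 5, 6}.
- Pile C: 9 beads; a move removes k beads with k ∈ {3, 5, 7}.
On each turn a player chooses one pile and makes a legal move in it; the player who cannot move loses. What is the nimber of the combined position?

Pile A is a plain Nim pile of size 9, so its Grundy value is 9.
Grundy values for pile B (subtraction set {3, 4, 5, 6}):
g(0) = mex{} = 0
g(1) = mex{} = 0
g(2) = mex{} = 0
g(3) = mex{0} = 1
g(4) = mex{0} = 1
g(5) = mex{0} = 1
g(6) = mex{0,1} = 2
g(7) = mex{0,1} = 2
g(8) = mex{0,1} = 2
g(9) = mex{1,2} = 0
So g(9) = 0.
For pile C, compute g(0), g(1), … with moves {3, 5, 7}:
g(0) = mex{} = 0
g(1) = mex{} = 0
g(2) = mex{} = 0
g(3) = mex{0} = 1
g(4) = mex{0} = 1
g(5) = mex{0} = 1
g(6) = mex{0,1} = 2
g(7) = mex{0,1} = 2
g(8) = mex{0,1} = 2
g(9) = mex{0,1,2} = 3
So g(9) = 3.
The value of a disjunctive sum is the nim-sum of the parts.
Combined value = 9 ⊕ 0 ⊕ 3 = 10.

10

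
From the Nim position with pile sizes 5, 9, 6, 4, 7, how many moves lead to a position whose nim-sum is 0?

Write each in binary and XOR column by column:
  0101  (5)
  1001  (9)
  0110  (6)
  0100  (4)
  0111  (7)
  ----
  1001  (9)
The overall nim-sum is X = 9. A pile of size p has a winning move iff p XOR X < p (reduce it to p XOR X).
  5: 5 XOR 9 = 12 ≥ 5 — no move.
  9: 9 XOR 9 = 0 < 9 — winning move (to 0).
  6: 6 XOR 9 = 15 ≥ 6 — no move.
  4: 4 XOR 9 = 13 ≥ 4 — no move.
  7: 7 XOR 9 = 14 ≥ 7 — no move.
That gives 1 winning move.

1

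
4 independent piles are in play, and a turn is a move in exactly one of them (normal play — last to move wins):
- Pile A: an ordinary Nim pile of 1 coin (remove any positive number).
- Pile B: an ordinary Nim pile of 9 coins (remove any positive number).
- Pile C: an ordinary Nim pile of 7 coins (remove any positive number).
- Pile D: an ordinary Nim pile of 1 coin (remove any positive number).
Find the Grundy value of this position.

Pile A is a plain Nim pile of size 1, so its Grundy value is 1.
Pile B is a plain Nim pile of size 9, so its Grundy value is 9.
Pile C is a plain Nim pile of size 7, so its Grundy value is 7.
Pile D is a plain Nim pile of size 1, so its Grundy value is 1.
The value of a disjunctive sum is the nim-sum of the parts.
Combined value = 1 XOR 9 XOR 7 XOR 1 = 14.

14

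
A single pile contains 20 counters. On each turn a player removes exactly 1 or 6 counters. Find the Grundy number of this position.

2

Grundy values for subtraction set {1, 6}:
k:     0  1  2  3  4  5  6  7  8  9 10 11 12 13 14 15 16 17 18 19 20
g(k):  0  1  0  1  0  1  2  0  1  0  1  0  1  2  0  1  0  1  0  1  2
So g(20) = 2.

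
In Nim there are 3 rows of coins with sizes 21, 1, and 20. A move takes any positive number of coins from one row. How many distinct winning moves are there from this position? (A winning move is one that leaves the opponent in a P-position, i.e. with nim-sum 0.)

Bitwise XOR of the heap sizes:
  10101  (21)
  00001  (1)
  10100  (20)
  -----
  00000  (0)
The nim-sum is already 0, so every move leaves a nonzero nim-sum — there are no winning moves.

0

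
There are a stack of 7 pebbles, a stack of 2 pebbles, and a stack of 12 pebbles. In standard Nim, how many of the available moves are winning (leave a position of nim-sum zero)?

1

In binary:
  0111  (7)
  0010  (2)
  1100  (12)
  ----
  1001  (9)
The overall nim-sum is X = 9. A stack of size p has a winning move iff p XOR X < p (reduce it to p XOR X).
  7: 7 XOR 9 = 14 ≥ 7 — no move.
  2: 2 XOR 9 = 11 ≥ 2 — no move.
  12: 12 XOR 9 = 5 < 12 — winning move (to 5).
That gives 1 winning move.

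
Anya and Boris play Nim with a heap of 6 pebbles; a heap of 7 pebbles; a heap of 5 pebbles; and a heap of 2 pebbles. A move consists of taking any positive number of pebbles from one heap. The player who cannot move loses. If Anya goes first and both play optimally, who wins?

Write each in binary and XOR column by column:
  110  (6)
  111  (7)
  101  (5)
  010  (2)
  ---
  110  (6)
The nim-sum is 6 ≠ 0, so this is an N-position: the player to move can win; Anya has a winning move.

Anya wins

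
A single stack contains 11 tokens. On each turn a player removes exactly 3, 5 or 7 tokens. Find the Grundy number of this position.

Build the Grundy sequence with g(k) = mex{g(k−s) : s ∈ {3, 5, 7}, s ≤ k}:
g(0) = mex{} = 0
g(1) = mex{} = 0
g(2) = mex{} = 0
g(3) = mex{0} = 1
g(4) = mex{0} = 1
g(5) = mex{0} = 1
g(6) = mex{0,1} = 2
g(7) = mex{0,1} = 2
g(8) = mex{0,1} = 2
g(9) = mex{0,1,2} = 3
g(10) = mex{1,2} = 0
g(11) = mex{1,2} = 0
So g(11) = 0.

0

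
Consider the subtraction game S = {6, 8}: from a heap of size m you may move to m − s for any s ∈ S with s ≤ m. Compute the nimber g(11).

Build the Grundy sequence with g(k) = mex{g(k−s) : s ∈ {6, 8}, s ≤ k}:
k:     0  1  2  3  4  5  6  7  8  9 10 11
g(k):  0  0  0  0  0  0  1  1  1  1  1  1
So g(11) = 1.

1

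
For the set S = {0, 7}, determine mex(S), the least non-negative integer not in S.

1

0 is in the set but 1 is not, so the mex is 1.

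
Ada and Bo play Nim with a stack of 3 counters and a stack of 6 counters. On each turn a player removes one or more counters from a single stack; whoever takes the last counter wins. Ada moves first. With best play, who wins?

Nim-sum: 3 ^ 6 = 5.
The nim-sum is 5 ≠ 0, so this is an N-position: the player to move can win; Ada has a winning move.

Ada wins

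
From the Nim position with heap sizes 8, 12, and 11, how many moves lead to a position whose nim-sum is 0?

3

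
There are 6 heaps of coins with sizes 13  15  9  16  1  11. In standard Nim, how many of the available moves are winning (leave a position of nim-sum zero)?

1

Nim-sum: 13 ⊕ 15 ⊕ 9 ⊕ 16 ⊕ 1 ⊕ 11 = 17.
The overall nim-sum is X = 17. A heap of size p has a winning move iff p XOR X < p (reduce it to p XOR X).
  13: 13 XOR 17 = 28 ≥ 13 — no move.
  15: 15 XOR 17 = 30 ≥ 15 — no move.
  9: 9 XOR 17 = 24 ≥ 9 — no move.
  16: 16 XOR 17 = 1 < 16 — winning move (to 1).
  1: 1 XOR 17 = 16 ≥ 1 — no move.
  11: 11 XOR 17 = 26 ≥ 11 — no move.
That gives 1 winning move.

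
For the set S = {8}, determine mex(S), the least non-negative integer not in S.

0

0 is not in the set, so the mex is 0.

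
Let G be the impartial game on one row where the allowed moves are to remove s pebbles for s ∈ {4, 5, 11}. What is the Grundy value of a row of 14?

1

Compute g(0), g(1), … for moves {4, 5, 11}:
k:     0  1  2  3  4  5  6  7  8  9 10 11 12 13 14
g(k):  0  0  0  0  1  1  1  1  2  0  0  2  3  1  1
So g(14) = 1.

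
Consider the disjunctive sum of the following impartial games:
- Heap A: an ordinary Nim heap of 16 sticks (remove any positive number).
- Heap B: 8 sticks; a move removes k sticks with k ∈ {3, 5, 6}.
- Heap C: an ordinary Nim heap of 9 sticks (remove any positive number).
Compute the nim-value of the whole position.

27

Heap A is a plain Nim heap of size 16, so its Grundy value is 16.
Build the Grundy sequence for heap B with g(k) = mex{g(k−s) : s ∈ {3, 5, 6}, s ≤ k}:
g(0) = mex{} = 0
g(1) = mex{} = 0
g(2) = mex{} = 0
g(3) = mex{0} = 1
g(4) = mex{0} = 1
g(5) = mex{0} = 1
g(6) = mex{0,1} = 2
g(7) = mex{0,1} = 2
g(8) = mex{0,1} = 2
So g(8) = 2.
Heap C is a plain Nim heap of size 9, so its Grundy value is 9.
By the Sprague-Grundy theorem, the Grundy value of a sum of independent games is the XOR of the component values.
Combined value = 16 ⊕ 2 ⊕ 9 = 27.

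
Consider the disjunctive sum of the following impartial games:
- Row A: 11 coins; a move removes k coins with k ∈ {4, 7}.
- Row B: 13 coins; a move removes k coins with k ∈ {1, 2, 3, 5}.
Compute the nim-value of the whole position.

1

For row A, compute g(0), g(1), … with moves {4, 7}:
g(0) = mex{} = 0
g(1) = mex{} = 0
g(2) = mex{} = 0
g(3) = mex{} = 0
g(4) = mex{0} = 1
g(5) = mex{0} = 1
g(6) = mex{0} = 1
g(7) = mex{0} = 1
g(8) = mex{0,1} = 2
g(9) = mex{0,1} = 2
g(10) = mex{0,1} = 2
g(11) = mex{1} = 0
So g(11) = 0.
Grundy values for row B (subtraction set {1, 2, 3, 5}):
g(0) = mex{} = 0
g(1) = mex{0} = 1
g(2) = mex{0,1} = 2
g(3) = mex{0,1,2} = 3
g(4) = mex{1,2,3} = 0
g(5) = mex{0,2,3} = 1
g(6) = mex{0,1,3} = 2
g(7) = mex{0,1,2} = 3
g(8) = mex{1,2,3} = 0
g(9) = mex{0,2,3} = 1
g(10) = mex{0,1,3} = 2
g(11) = mex{0,1,2} = 3
g(12) = mex{1,2,3} = 0
g(13) = mex{0,2,3} = 1
So g(13) = 1.
By the Sprague-Grundy theorem, the Grundy value of a sum of independent games is the XOR of the component values.
Combined value = 0 XOR 1 = 1.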